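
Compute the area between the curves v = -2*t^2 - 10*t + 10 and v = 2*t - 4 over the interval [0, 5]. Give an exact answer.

The difference (-2*t^2 - 10*t + 10) - (2*t - 4) = -2*t^2 - 12*t + 14 changes sign at t = 1 inside [0, 5], so split the integral there.
∫[0,1] (-2*t^2 - 12*t + 14) dt = 22/3.
∫[1,5] (-2*t^2 - 12*t + 14) dt = -512/3; the area of that piece is 512/3.
Total area = 22/3 + 512/3 = 178.

178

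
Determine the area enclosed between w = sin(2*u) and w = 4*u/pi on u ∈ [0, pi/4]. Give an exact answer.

1/2 - pi/8

On [0, pi/4], (sin(2*u)) - (4*u/pi) = -4*u/pi + sin(2*u) is ≥ 0 throughout, so the area is a single integral of |-4*u/pi + sin(2*u)|.
∫[0,pi/4] (-4*u/pi + sin(2*u)) du = 1/2 - pi/8.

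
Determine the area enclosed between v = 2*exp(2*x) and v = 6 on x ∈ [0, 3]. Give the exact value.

The difference (2*exp(2*x)) - (6) = 2*exp(2*x) - 6 changes sign at x = log(3)/2 inside [0, 3], so split the integral there.
∫[0,log(3)/2] (2*exp(2*x) - 6) dx = 2 - log(27); the area of that piece is -2 + log(27).
∫[log(3)/2,3] (2*exp(2*x) - 6) dx = -21 + 3*log(3) + exp(6).
Total area = (-2 + log(27)) + (-21 + 3*log(3) + exp(6)) = -23 + 6*log(3) + exp(6).

-23 + 6*log(3) + exp(6)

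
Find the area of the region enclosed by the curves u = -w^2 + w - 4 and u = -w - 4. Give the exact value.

4/3

Both boundary curves give u as a function of w, so integrate with respect to w. Setting them equal: -w^2 + 2*w = 0, i.e. -w*(w - 2) = 0, so they meet at w = 0, 2.
For w in [0, 2], u = -w^2 + w - 4 is on the right; area = ∫[0,2] (-w^2 + 2*w) dw = 4/3.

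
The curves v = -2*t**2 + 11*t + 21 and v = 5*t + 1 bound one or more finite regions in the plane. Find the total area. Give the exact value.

Set the curves equal: -2*t**2 + 11*t + 21 = 5*t + 1, so -2*t**2 + 6*t + 20 = 0, which factors as -2*(t - 5)*(t + 2) = 0. The curves meet at t = -2, 5.
On [-2, 5], v = -2*t**2 + 11*t + 21 is on top; that piece has area ∫[-2,5] (-2*t**2 + 6*t + 20) dt = 343/3.

343/3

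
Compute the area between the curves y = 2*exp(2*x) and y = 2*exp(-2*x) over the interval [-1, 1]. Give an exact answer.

The difference (2*exp(2*x)) - (2*exp(-2*x)) = 2*exp(2*x) - 2*exp(-2*x) changes sign at x = 0 inside [-1, 1], so split the integral there.
∫[-1,0] (2*exp(2*x) - 2*exp(-2*x)) dx = -exp(2) - exp(-2) + 2; the area of that piece is -2 + exp(-2) + exp(2).
∫[0,1] (2*exp(2*x) - 2*exp(-2*x)) dx = -2 + exp(-2) + exp(2).
Total area = (-2 + exp(-2) + exp(2)) + (-2 + exp(-2) + exp(2)) = -4 + 2*exp(-2) + 2*exp(2).

-4 + 2*exp(-2) + 2*exp(2)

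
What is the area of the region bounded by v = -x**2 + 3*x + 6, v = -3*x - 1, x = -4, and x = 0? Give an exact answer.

146/3

The difference (-x**2 + 3*x + 6) - (-3*x - 1) = -x**2 + 6*x + 7 changes sign at x = -1 inside [-4, 0], so split the integral there.
∫[-4,-1] (-x**2 + 6*x + 7) dx = -45; the area of that piece is 45.
∫[-1,0] (-x**2 + 6*x + 7) dx = 11/3.
Total area = 45 + 11/3 = 146/3.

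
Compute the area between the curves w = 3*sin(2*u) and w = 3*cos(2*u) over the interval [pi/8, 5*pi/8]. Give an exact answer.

On [pi/8, 5*pi/8], (3*sin(2*u)) - (3*cos(2*u)) = 3*sin(2*u) - 3*cos(2*u) is ≥ 0 throughout, so the area is a single integral of |3*sin(2*u) - 3*cos(2*u)|.
∫[pi/8,5*pi/8] (3*sin(2*u) - 3*cos(2*u)) du = 3*sqrt(2).

3*sqrt(2)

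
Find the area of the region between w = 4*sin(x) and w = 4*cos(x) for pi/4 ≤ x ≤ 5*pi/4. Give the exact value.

On [pi/4, 5*pi/4], (4*sin(x)) - (4*cos(x)) = 4*sin(x) - 4*cos(x) is ≥ 0 throughout, so the area is a single integral of |4*sin(x) - 4*cos(x)|.
∫[pi/4,5*pi/4] (4*sin(x) - 4*cos(x)) dx = 8*sqrt(2).

8*sqrt(2)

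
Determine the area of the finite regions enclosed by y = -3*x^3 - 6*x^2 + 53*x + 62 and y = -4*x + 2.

2521/4

Set the curves equal: -3*x^3 - 6*x^2 + 53*x + 62 = -4*x + 2, so -3*x^3 - 6*x^2 + 57*x + 60 = 0, which factors as -3*(x - 4)*(x + 1)*(x + 5) = 0. The curves meet at x = -5, -1, 4.
On [-5, -1], y = -4*x + 2 is on top; that piece has area ∫[-5,-1] (-(-3*x^3 - 6*x^2 + 57*x + 60)) dx = 224.
On [-1, 4], y = -3*x^3 - 6*x^2 + 53*x + 62 is on top; that piece has area ∫[-1,4] (-3*x^3 - 6*x^2 + 57*x + 60) dx = 1625/4.
Total enclosed area = 224 + 1625/4 = 2521/4.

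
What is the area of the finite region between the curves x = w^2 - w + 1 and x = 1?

1/6

Both boundary curves give x as a function of w, so integrate with respect to w. Setting them equal: w^2 - w = 0, i.e. w*(w - 1) = 0, so they meet at w = 0, 1.
For w in [0, 1], x = w^2 - w + 1 is on the left; area = ∫[0,1] (-(w^2 - w)) dw = 1/6.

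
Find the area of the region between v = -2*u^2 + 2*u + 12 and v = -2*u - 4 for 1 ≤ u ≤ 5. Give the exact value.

The difference (-2*u^2 + 2*u + 12) - (-2*u - 4) = -2*u^2 + 4*u + 16 changes sign at u = 4 inside [1, 5], so split the integral there.
∫[1,4] (-2*u^2 + 4*u + 16) du = 36.
∫[4,5] (-2*u^2 + 4*u + 16) du = -20/3; the area of that piece is 20/3.
Total area = 36 + 20/3 = 128/3.

128/3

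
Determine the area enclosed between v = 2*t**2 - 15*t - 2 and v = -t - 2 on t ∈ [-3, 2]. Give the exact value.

The difference (2*t**2 - 15*t - 2) - (-t - 2) = 2*t**2 - 14*t changes sign at t = 0 inside [-3, 2], so split the integral there.
∫[-3,0] (2*t**2 - 14*t) dt = 81.
∫[0,2] (2*t**2 - 14*t) dt = -68/3; the area of that piece is 68/3.
Total area = 81 + 68/3 = 311/3.

311/3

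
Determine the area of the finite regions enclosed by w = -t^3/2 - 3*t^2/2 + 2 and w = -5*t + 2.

407/8

Set the curves equal: -t^3/2 - 3*t^2/2 + 2 = -5*t + 2, so -t^3/2 - 3*t^2/2 + 5*t = 0, which factors as -t*(t - 2)*(t + 5)/2 = 0. The curves meet at t = -5, 0, 2.
On [-5, 0], w = -5*t + 2 is on top; that piece has area ∫[-5,0] (-(-t^3/2 - 3*t^2/2 + 5*t)) dt = 375/8.
On [0, 2], w = -t^3/2 - 3*t^2/2 + 2 is on top; that piece has area ∫[0,2] (-t^3/2 - 3*t^2/2 + 5*t) dt = 4.
Total enclosed area = 375/8 + 4 = 407/8.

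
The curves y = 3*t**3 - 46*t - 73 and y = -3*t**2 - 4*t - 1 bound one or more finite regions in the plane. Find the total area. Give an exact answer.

Set the curves equal: 3*t**3 - 46*t - 73 = -3*t**2 - 4*t - 1, so 3*t**3 + 3*t**2 - 42*t - 72 = 0, which factors as 3*(t - 4)*(t + 2)*(t + 3) = 0. The curves meet at t = -3, -2, 4.
On [-3, -2], y = 3*t**3 - 46*t - 73 is on top; that piece has area ∫[-3,-2] (3*t**3 + 3*t**2 - 42*t - 72) dt = 13/4.
On [-2, 4], y = -3*t**2 - 4*t - 1 is on top; that piece has area ∫[-2,4] (-(3*t**3 + 3*t**2 - 42*t - 72)) dt = 432.
Total enclosed area = 13/4 + 432 = 1741/4.

1741/4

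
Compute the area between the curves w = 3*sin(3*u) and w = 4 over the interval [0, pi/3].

-2 + 4*pi/3

On [0, pi/3], (3*sin(3*u)) - (4) = 3*sin(3*u) - 4 is ≤ 0 throughout, so the area is a single integral of |3*sin(3*u) - 4|.
∫[0,pi/3] (3*sin(3*u) - 4) du = 2 - 4*pi/3; the area of that piece is -2 + 4*pi/3.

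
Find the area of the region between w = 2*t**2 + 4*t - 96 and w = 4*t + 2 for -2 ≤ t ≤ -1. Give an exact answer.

280/3

On [-2, -1], (2*t**2 + 4*t - 96) - (4*t + 2) = 2*t**2 - 98 is ≤ 0 throughout, so the area is a single integral of |2*t**2 - 98|.
∫[-2,-1] (2*t**2 - 98) dt = -280/3; the area of that piece is 280/3.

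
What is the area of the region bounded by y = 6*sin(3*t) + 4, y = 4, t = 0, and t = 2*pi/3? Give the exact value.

The difference (6*sin(3*t) + 4) - (4) = 6*sin(3*t) changes sign at t = pi/3 inside [0, 2*pi/3], so split the integral there.
∫[0,pi/3] (6*sin(3*t)) dt = 4.
∫[pi/3,2*pi/3] (6*sin(3*t)) dt = -4; the area of that piece is 4.
Total area = 4 + 4 = 8.

8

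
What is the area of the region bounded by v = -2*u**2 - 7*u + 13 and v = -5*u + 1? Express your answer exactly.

Set the curves equal: -2*u**2 - 7*u + 13 = -5*u + 1, so -2*u**2 - 2*u + 12 = 0, which factors as -2*(u - 2)*(u + 3) = 0. The curves meet at u = -3, 2.
On [-3, 2], v = -2*u**2 - 7*u + 13 is on top; that piece has area ∫[-3,2] (-2*u**2 - 2*u + 12) du = 125/3.

125/3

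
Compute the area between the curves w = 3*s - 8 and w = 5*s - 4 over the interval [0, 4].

On [0, 4], (3*s - 8) - (5*s - 4) = -2*s - 4 is ≤ 0 throughout, so the area is a single integral of |-2*s - 4|.
∫[0,4] (-2*s - 4) ds = -32; the area of that piece is 32.

32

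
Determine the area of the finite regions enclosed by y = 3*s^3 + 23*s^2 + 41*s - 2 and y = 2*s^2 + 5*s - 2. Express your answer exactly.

Set the curves equal: 3*s^3 + 23*s^2 + 41*s - 2 = 2*s^2 + 5*s - 2, so 3*s^3 + 21*s^2 + 36*s = 0, which factors as 3*s*(s + 3)*(s + 4) = 0. The curves meet at s = -4, -3, 0.
On [-4, -3], y = 3*s^3 + 23*s^2 + 41*s - 2 is on top; that piece has area ∫[-4,-3] (3*s^3 + 21*s^2 + 36*s) ds = 7/4.
On [-3, 0], y = 2*s^2 + 5*s - 2 is on top; that piece has area ∫[-3,0] (-(3*s^3 + 21*s^2 + 36*s)) ds = 135/4.
Total enclosed area = 7/4 + 135/4 = 71/2.

71/2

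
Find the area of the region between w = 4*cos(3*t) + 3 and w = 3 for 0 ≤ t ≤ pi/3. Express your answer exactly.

The difference (4*cos(3*t) + 3) - (3) = 4*cos(3*t) changes sign at t = pi/6 inside [0, pi/3], so split the integral there.
∫[0,pi/6] (4*cos(3*t)) dt = 4/3.
∫[pi/6,pi/3] (4*cos(3*t)) dt = -4/3; the area of that piece is 4/3.
Total area = 4/3 + 4/3 = 8/3.

8/3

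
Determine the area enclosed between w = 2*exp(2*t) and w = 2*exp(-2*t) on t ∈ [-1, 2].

The difference (2*exp(2*t)) - (2*exp(-2*t)) = 2*exp(2*t) - 2*exp(-2*t) changes sign at t = 0 inside [-1, 2], so split the integral there.
∫[-1,0] (2*exp(2*t) - 2*exp(-2*t)) dt = -exp(2) - exp(-2) + 2; the area of that piece is -2 + exp(-2) + exp(2).
∫[0,2] (2*exp(2*t) - 2*exp(-2*t)) dt = -2 + exp(-4) + exp(4).
Total area = (-2 + exp(-2) + exp(2)) + (-2 + exp(-4) + exp(4)) = -4 + exp(-4) + exp(-2) + exp(2) + exp(4).

-4 + exp(-4) + exp(-2) + exp(2) + exp(4)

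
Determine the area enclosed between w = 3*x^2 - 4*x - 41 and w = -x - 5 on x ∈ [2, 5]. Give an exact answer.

The difference (3*x^2 - 4*x - 41) - (-x - 5) = 3*x^2 - 3*x - 36 changes sign at x = 4 inside [2, 5], so split the integral there.
∫[2,4] (3*x^2 - 3*x - 36) dx = -34; the area of that piece is 34.
∫[4,5] (3*x^2 - 3*x - 36) dx = 23/2.
Total area = 34 + 23/2 = 91/2.

91/2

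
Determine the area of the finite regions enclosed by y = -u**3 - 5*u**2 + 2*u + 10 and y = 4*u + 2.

Set the curves equal: -u**3 - 5*u**2 + 2*u + 10 = 4*u + 2, so -u**3 - 5*u**2 - 2*u + 8 = 0, which factors as -(u - 1)*(u + 2)*(u + 4) = 0. The curves meet at u = -4, -2, 1.
On [-4, -2], y = 4*u + 2 is on top; that piece has area ∫[-4,-2] (-(-u**3 - 5*u**2 - 2*u + 8)) du = 16/3.
On [-2, 1], y = -u**3 - 5*u**2 + 2*u + 10 is on top; that piece has area ∫[-2,1] (-u**3 - 5*u**2 - 2*u + 8) du = 63/4.
Total enclosed area = 16/3 + 63/4 = 253/12.

253/12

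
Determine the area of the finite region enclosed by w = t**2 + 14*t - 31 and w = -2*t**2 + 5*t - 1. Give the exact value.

Set the curves equal: t**2 + 14*t - 31 = -2*t**2 + 5*t - 1, so 3*t**2 + 9*t - 30 = 0, which factors as 3*(t - 2)*(t + 5) = 0. The curves meet at t = -5, 2.
On [-5, 2], w = -2*t**2 + 5*t - 1 is on top; that piece has area ∫[-5,2] (-(3*t**2 + 9*t - 30)) dt = 343/2.

343/2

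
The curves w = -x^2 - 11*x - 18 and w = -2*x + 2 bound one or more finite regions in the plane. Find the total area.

1/6

Set the curves equal: -x^2 - 11*x - 18 = -2*x + 2, so -x^2 - 9*x - 20 = 0, which factors as -(x + 4)*(x + 5) = 0. The curves meet at x = -5, -4.
On [-5, -4], w = -x^2 - 11*x - 18 is on top; that piece has area ∫[-5,-4] (-x^2 - 9*x - 20) dx = 1/6.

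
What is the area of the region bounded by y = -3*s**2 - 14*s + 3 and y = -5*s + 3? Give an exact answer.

Set the curves equal: -3*s**2 - 14*s + 3 = -5*s + 3, so -3*s**2 - 9*s = 0, which factors as -3*s*(s + 3) = 0. The curves meet at s = -3, 0.
On [-3, 0], y = -3*s**2 - 14*s + 3 is on top; that piece has area ∫[-3,0] (-3*s**2 - 9*s) ds = 27/2.

27/2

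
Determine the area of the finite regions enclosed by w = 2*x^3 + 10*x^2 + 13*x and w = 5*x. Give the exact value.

71/3

Set the curves equal: 2*x^3 + 10*x^2 + 13*x = 5*x, so 2*x^3 + 10*x^2 + 8*x = 0, which factors as 2*x*(x + 1)*(x + 4) = 0. The curves meet at x = -4, -1, 0.
On [-4, -1], w = 2*x^3 + 10*x^2 + 13*x is on top; that piece has area ∫[-4,-1] (2*x^3 + 10*x^2 + 8*x) dx = 45/2.
On [-1, 0], w = 5*x is on top; that piece has area ∫[-1,0] (-(2*x^3 + 10*x^2 + 8*x)) dx = 7/6.
Total enclosed area = 45/2 + 7/6 = 71/3.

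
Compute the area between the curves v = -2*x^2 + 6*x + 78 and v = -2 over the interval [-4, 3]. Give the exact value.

On [-4, 3], (-2*x^2 + 6*x + 78) - (-2) = -2*x^2 + 6*x + 80 is ≥ 0 throughout, so the area is a single integral of |-2*x^2 + 6*x + 80|.
∫[-4,3] (-2*x^2 + 6*x + 80) dx = 1435/3.

1435/3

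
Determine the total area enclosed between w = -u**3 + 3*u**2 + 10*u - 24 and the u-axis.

The curve meets the u-axis where -u**3 + 3*u**2 + 10*u - 24 = 0, i.e. -(u - 4)*(u - 2)*(u + 3) = 0, at u = -3, 2, 4.
On [-3, 2] the curve lies below the axis; ∫[-3,2] (-u**3 + 3*u**2 + 10*u - 24) du = -375/4, giving area 375/4.
On [2, 4] the curve lies above the axis; ∫[2,4] (-u**3 + 3*u**2 + 10*u - 24) du = 8, giving area 8.
Total area = 375/4 + 8 = 407/4.

407/4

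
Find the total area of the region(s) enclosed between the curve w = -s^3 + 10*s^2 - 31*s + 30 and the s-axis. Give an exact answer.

37/12

The curve meets the s-axis where -s^3 + 10*s^2 - 31*s + 30 = 0, i.e. -(s - 5)*(s - 3)*(s - 2) = 0, at s = 2, 3, 5.
On [2, 3] the curve lies below the axis; ∫[2,3] (-s^3 + 10*s^2 - 31*s + 30) ds = -5/12, giving area 5/12.
On [3, 5] the curve lies above the axis; ∫[3,5] (-s^3 + 10*s^2 - 31*s + 30) ds = 8/3, giving area 8/3.
Total area = 5/12 + 8/3 = 37/12.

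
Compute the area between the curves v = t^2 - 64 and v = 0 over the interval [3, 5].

286/3

On [3, 5], (t^2 - 64) - (0) = t^2 - 64 is ≤ 0 throughout, so the area is a single integral of |t^2 - 64|.
∫[3,5] (t^2 - 64) dt = -286/3; the area of that piece is 286/3.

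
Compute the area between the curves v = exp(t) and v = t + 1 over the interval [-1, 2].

On [-1, 2], (exp(t)) - (t + 1) = -t + exp(t) - 1 is ≥ 0 throughout, so the area is a single integral of |-t + exp(t) - 1|.
∫[-1,2] (-t + exp(t) - 1) dt = -9/2 - exp(-1) + exp(2).

-9/2 - exp(-1) + exp(2)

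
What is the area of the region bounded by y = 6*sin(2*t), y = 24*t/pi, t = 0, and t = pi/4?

3 - 3*pi/4

On [0, pi/4], (6*sin(2*t)) - (24*t/pi) = -24*t/pi + 6*sin(2*t) is ≥ 0 throughout, so the area is a single integral of |-24*t/pi + 6*sin(2*t)|.
∫[0,pi/4] (-24*t/pi + 6*sin(2*t)) dt = 3 - 3*pi/4.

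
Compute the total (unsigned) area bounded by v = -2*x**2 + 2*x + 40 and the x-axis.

The curve meets the x-axis where -2*x**2 + 2*x + 40 = 0, i.e. -2*(x - 5)*(x + 4) = 0, at x = -4, 5.
On [-4, 5] the curve lies above the axis; ∫[-4,5] (-2*x**2 + 2*x + 40) dx = 243, giving area 243.

243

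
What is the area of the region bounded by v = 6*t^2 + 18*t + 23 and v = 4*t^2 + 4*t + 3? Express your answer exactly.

9

Set the curves equal: 6*t^2 + 18*t + 23 = 4*t^2 + 4*t + 3, so 2*t^2 + 14*t + 20 = 0, which factors as 2*(t + 2)*(t + 5) = 0. The curves meet at t = -5, -2.
On [-5, -2], v = 4*t^2 + 4*t + 3 is on top; that piece has area ∫[-5,-2] (-(2*t^2 + 14*t + 20)) dt = 9.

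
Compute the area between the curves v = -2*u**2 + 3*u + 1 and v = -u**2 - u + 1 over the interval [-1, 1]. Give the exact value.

The difference (-2*u**2 + 3*u + 1) - (-u**2 - u + 1) = -u**2 + 4*u changes sign at u = 0 inside [-1, 1], so split the integral there.
∫[-1,0] (-u**2 + 4*u) du = -7/3; the area of that piece is 7/3.
∫[0,1] (-u**2 + 4*u) du = 5/3.
Total area = 7/3 + 5/3 = 4.

4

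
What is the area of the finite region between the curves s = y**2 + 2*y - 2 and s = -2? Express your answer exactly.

Both boundary curves give s as a function of y, so integrate with respect to y. Setting them equal: y**2 + 2*y = 0, i.e. y*(y + 2) = 0, so they meet at y = -2, 0.
For y in [-2, 0], s = y**2 + 2*y - 2 is on the left; area = ∫[-2,0] (-(y**2 + 2*y)) dy = 4/3.

4/3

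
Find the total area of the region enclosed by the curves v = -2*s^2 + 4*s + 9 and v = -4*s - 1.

Set the curves equal: -2*s^2 + 4*s + 9 = -4*s - 1, so -2*s^2 + 8*s + 10 = 0, which factors as -2*(s - 5)*(s + 1) = 0. The curves meet at s = -1, 5.
On [-1, 5], v = -2*s^2 + 4*s + 9 is on top; that piece has area ∫[-1,5] (-2*s^2 + 8*s + 10) ds = 72.

72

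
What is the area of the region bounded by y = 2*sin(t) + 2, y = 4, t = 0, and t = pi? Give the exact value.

On [0, pi], (2*sin(t) + 2) - (4) = 2*sin(t) - 2 is ≤ 0 throughout, so the area is a single integral of |2*sin(t) - 2|.
∫[0,pi] (2*sin(t) - 2) dt = 4 - 2*pi; the area of that piece is -4 + 2*pi.

-4 + 2*pi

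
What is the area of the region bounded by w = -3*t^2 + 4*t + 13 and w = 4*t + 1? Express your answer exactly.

Set the curves equal: -3*t^2 + 4*t + 13 = 4*t + 1, so -3*t^2 + 12 = 0, which factors as -3*(t - 2)*(t + 2) = 0. The curves meet at t = -2, 2.
On [-2, 2], w = -3*t^2 + 4*t + 13 is on top; that piece has area ∫[-2,2] (-3*t^2 + 12) dt = 32.

32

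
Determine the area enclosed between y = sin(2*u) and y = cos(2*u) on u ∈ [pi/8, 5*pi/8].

sqrt(2)

On [pi/8, 5*pi/8], (sin(2*u)) - (cos(2*u)) = sin(2*u) - cos(2*u) is ≥ 0 throughout, so the area is a single integral of |sin(2*u) - cos(2*u)|.
∫[pi/8,5*pi/8] (sin(2*u) - cos(2*u)) du = sqrt(2).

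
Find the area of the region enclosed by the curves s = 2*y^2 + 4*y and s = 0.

8/3

Both boundary curves give s as a function of y, so integrate with respect to y. Setting them equal: 2*y^2 + 4*y = 0, i.e. 2*y*(y + 2) = 0, so they meet at y = -2, 0.
For y in [-2, 0], s = 2*y^2 + 4*y is on the left; area = ∫[-2,0] (-(2*y^2 + 4*y)) dy = 8/3.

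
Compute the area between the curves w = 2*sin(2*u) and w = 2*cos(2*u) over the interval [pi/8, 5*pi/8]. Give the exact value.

2*sqrt(2)

On [pi/8, 5*pi/8], (2*sin(2*u)) - (2*cos(2*u)) = 2*sin(2*u) - 2*cos(2*u) is ≥ 0 throughout, so the area is a single integral of |2*sin(2*u) - 2*cos(2*u)|.
∫[pi/8,5*pi/8] (2*sin(2*u) - 2*cos(2*u)) du = 2*sqrt(2).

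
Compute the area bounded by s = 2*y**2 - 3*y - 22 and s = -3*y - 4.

72

Both boundary curves give s as a function of y, so integrate with respect to y. Setting them equal: 2*y**2 - 18 = 0, i.e. 2*(y - 3)*(y + 3) = 0, so they meet at y = -3, 3.
For y in [-3, 3], s = 2*y**2 - 3*y - 22 is on the left; area = ∫[-3,3] (-(2*y**2 - 18)) dy = 72.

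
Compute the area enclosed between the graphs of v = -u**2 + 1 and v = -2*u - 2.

Set the curves equal: -u**2 + 1 = -2*u - 2, so -u**2 + 2*u + 3 = 0, which factors as -(u - 3)*(u + 1) = 0. The curves meet at u = -1, 3.
On [-1, 3], v = -u**2 + 1 is on top; that piece has area ∫[-1,3] (-u**2 + 2*u + 3) du = 32/3.

32/3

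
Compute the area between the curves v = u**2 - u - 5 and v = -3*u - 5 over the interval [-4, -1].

22/3

The difference (u**2 - u - 5) - (-3*u - 5) = u**2 + 2*u changes sign at u = -2 inside [-4, -1], so split the integral there.
∫[-4,-2] (u**2 + 2*u) du = 20/3.
∫[-2,-1] (u**2 + 2*u) du = -2/3; the area of that piece is 2/3.
Total area = 20/3 + 2/3 = 22/3.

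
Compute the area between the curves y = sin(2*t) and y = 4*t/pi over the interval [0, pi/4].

On [0, pi/4], (sin(2*t)) - (4*t/pi) = -4*t/pi + sin(2*t) is ≥ 0 throughout, so the area is a single integral of |-4*t/pi + sin(2*t)|.
∫[0,pi/4] (-4*t/pi + sin(2*t)) dt = 1/2 - pi/8.

1/2 - pi/8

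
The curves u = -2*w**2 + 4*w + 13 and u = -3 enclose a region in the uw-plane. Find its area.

72

Both boundary curves give u as a function of w, so integrate with respect to w. Setting them equal: -2*w**2 + 4*w + 16 = 0, i.e. -2*(w - 4)*(w + 2) = 0, so they meet at w = -2, 4.
For w in [-2, 4], u = -2*w**2 + 4*w + 13 is on the right; area = ∫[-2,4] (-2*w**2 + 4*w + 16) dw = 72.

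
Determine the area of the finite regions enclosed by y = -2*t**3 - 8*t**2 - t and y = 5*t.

Set the curves equal: -2*t**3 - 8*t**2 - t = 5*t, so -2*t**3 - 8*t**2 - 6*t = 0, which factors as -2*t*(t + 1)*(t + 3) = 0. The curves meet at t = -3, -1, 0.
On [-3, -1], y = 5*t is on top; that piece has area ∫[-3,-1] (-(-2*t**3 - 8*t**2 - 6*t)) dt = 16/3.
On [-1, 0], y = -2*t**3 - 8*t**2 - t is on top; that piece has area ∫[-1,0] (-2*t**3 - 8*t**2 - 6*t) dt = 5/6.
Total enclosed area = 16/3 + 5/6 = 37/6.

37/6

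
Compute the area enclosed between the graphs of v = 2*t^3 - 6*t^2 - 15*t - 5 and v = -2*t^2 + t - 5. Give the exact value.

296/3

Set the curves equal: 2*t^3 - 6*t^2 - 15*t - 5 = -2*t^2 + t - 5, so 2*t^3 - 4*t^2 - 16*t = 0, which factors as 2*t*(t - 4)*(t + 2) = 0. The curves meet at t = -2, 0, 4.
On [-2, 0], v = 2*t^3 - 6*t^2 - 15*t - 5 is on top; that piece has area ∫[-2,0] (2*t^3 - 4*t^2 - 16*t) dt = 40/3.
On [0, 4], v = -2*t^2 + t - 5 is on top; that piece has area ∫[0,4] (-(2*t^3 - 4*t^2 - 16*t)) dt = 256/3.
Total enclosed area = 40/3 + 256/3 = 296/3.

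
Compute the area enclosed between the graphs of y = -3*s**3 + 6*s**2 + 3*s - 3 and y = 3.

Set the curves equal: -3*s**3 + 6*s**2 + 3*s - 3 = 3, so -3*s**3 + 6*s**2 + 3*s - 6 = 0, which factors as -3*(s - 2)*(s - 1)*(s + 1) = 0. The curves meet at s = -1, 1, 2.
On [-1, 1], y = 3 is on top; that piece has area ∫[-1,1] (-(-3*s**3 + 6*s**2 + 3*s - 6)) ds = 8.
On [1, 2], y = -3*s**3 + 6*s**2 + 3*s - 3 is on top; that piece has area ∫[1,2] (-3*s**3 + 6*s**2 + 3*s - 6) ds = 5/4.
Total enclosed area = 8 + 5/4 = 37/4.

37/4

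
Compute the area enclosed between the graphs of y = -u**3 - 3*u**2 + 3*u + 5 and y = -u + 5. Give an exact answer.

Set the curves equal: -u**3 - 3*u**2 + 3*u + 5 = -u + 5, so -u**3 - 3*u**2 + 4*u = 0, which factors as -u*(u - 1)*(u + 4) = 0. The curves meet at u = -4, 0, 1.
On [-4, 0], y = -u + 5 is on top; that piece has area ∫[-4,0] (-(-u**3 - 3*u**2 + 4*u)) du = 32.
On [0, 1], y = -u**3 - 3*u**2 + 3*u + 5 is on top; that piece has area ∫[0,1] (-u**3 - 3*u**2 + 4*u) du = 3/4.
Total enclosed area = 32 + 3/4 = 131/4.

131/4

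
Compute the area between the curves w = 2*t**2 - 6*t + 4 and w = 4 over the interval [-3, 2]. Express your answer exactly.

155/3

The difference (2*t**2 - 6*t + 4) - (4) = 2*t**2 - 6*t changes sign at t = 0 inside [-3, 2], so split the integral there.
∫[-3,0] (2*t**2 - 6*t) dt = 45.
∫[0,2] (2*t**2 - 6*t) dt = -20/3; the area of that piece is 20/3.
Total area = 45 + 20/3 = 155/3.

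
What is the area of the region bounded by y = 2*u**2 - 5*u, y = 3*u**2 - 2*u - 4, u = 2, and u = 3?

On [2, 3], (2*u**2 - 5*u) - (3*u**2 - 2*u - 4) = -u**2 - 3*u + 4 is ≤ 0 throughout, so the area is a single integral of |-u**2 - 3*u + 4|.
∫[2,3] (-u**2 - 3*u + 4) du = -59/6; the area of that piece is 59/6.

59/6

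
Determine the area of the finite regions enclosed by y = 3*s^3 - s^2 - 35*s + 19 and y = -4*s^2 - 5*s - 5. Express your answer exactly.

Set the curves equal: 3*s^3 - s^2 - 35*s + 19 = -4*s^2 - 5*s - 5, so 3*s^3 + 3*s^2 - 30*s + 24 = 0, which factors as 3*(s - 2)*(s - 1)*(s + 4) = 0. The curves meet at s = -4, 1, 2.
On [-4, 1], y = 3*s^3 - s^2 - 35*s + 19 is on top; that piece has area ∫[-4,1] (3*s^3 + 3*s^2 - 30*s + 24) ds = 875/4.
On [1, 2], y = -4*s^2 - 5*s - 5 is on top; that piece has area ∫[1,2] (-(3*s^3 + 3*s^2 - 30*s + 24)) ds = 11/4.
Total enclosed area = 875/4 + 11/4 = 443/2.

443/2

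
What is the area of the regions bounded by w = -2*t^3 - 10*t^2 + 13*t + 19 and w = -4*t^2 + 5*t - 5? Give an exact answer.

Set the curves equal: -2*t^3 - 10*t^2 + 13*t + 19 = -4*t^2 + 5*t - 5, so -2*t^3 - 6*t^2 + 8*t + 24 = 0, which factors as -2*(t - 2)*(t + 2)*(t + 3) = 0. The curves meet at t = -3, -2, 2.
On [-3, -2], w = -4*t^2 + 5*t - 5 is on top; that piece has area ∫[-3,-2] (-(-2*t^3 - 6*t^2 + 8*t + 24)) dt = 3/2.
On [-2, 2], w = -2*t^3 - 10*t^2 + 13*t + 19 is on top; that piece has area ∫[-2,2] (-2*t^3 - 6*t^2 + 8*t + 24) dt = 64.
Total enclosed area = 3/2 + 64 = 131/2.

131/2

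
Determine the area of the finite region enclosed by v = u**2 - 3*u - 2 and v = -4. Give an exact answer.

Set the curves equal: u**2 - 3*u - 2 = -4, so u**2 - 3*u + 2 = 0, which factors as (u - 2)*(u - 1) = 0. The curves meet at u = 1, 2.
On [1, 2], v = -4 is on top; that piece has area ∫[1,2] (-(u**2 - 3*u + 2)) du = 1/6.

1/6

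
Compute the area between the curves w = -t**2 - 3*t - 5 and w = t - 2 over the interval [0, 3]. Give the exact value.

36

On [0, 3], (-t**2 - 3*t - 5) - (t - 2) = -t**2 - 4*t - 3 is ≤ 0 throughout, so the area is a single integral of |-t**2 - 4*t - 3|.
∫[0,3] (-t**2 - 4*t - 3) dt = -36; the area of that piece is 36.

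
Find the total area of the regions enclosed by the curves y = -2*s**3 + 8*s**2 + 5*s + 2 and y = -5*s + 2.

Set the curves equal: -2*s**3 + 8*s**2 + 5*s + 2 = -5*s + 2, so -2*s**3 + 8*s**2 + 10*s = 0, which factors as -2*s*(s - 5)*(s + 1) = 0. The curves meet at s = -1, 0, 5.
On [-1, 0], y = -5*s + 2 is on top; that piece has area ∫[-1,0] (-(-2*s**3 + 8*s**2 + 10*s)) ds = 11/6.
On [0, 5], y = -2*s**3 + 8*s**2 + 5*s + 2 is on top; that piece has area ∫[0,5] (-2*s**3 + 8*s**2 + 10*s) ds = 875/6.
Total enclosed area = 11/6 + 875/6 = 443/3.

443/3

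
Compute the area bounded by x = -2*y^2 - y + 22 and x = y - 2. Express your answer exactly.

343/3

Both boundary curves give x as a function of y, so integrate with respect to y. Setting them equal: -2*y^2 - 2*y + 24 = 0, i.e. -2*(y - 3)*(y + 4) = 0, so they meet at y = -4, 3.
For y in [-4, 3], x = -2*y^2 - y + 22 is on the right; area = ∫[-4,3] (-2*y^2 - 2*y + 24) dy = 343/3.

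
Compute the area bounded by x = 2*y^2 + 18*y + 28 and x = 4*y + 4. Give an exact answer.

1/3

Both boundary curves give x as a function of y, so integrate with respect to y. Setting them equal: 2*y^2 + 14*y + 24 = 0, i.e. 2*(y + 3)*(y + 4) = 0, so they meet at y = -4, -3.
For y in [-4, -3], x = 2*y^2 + 18*y + 28 is on the left; area = ∫[-4,-3] (-(2*y^2 + 14*y + 24)) dy = 1/3.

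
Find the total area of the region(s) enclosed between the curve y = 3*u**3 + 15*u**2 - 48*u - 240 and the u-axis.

5137/4

The curve meets the u-axis where 3*u**3 + 15*u**2 - 48*u - 240 = 0, i.e. 3*(u - 4)*(u + 4)*(u + 5) = 0, at u = -5, -4, 4.
On [-5, -4] the curve lies above the axis; ∫[-5,-4] (3*u**3 + 15*u**2 - 48*u - 240) du = 17/4, giving area 17/4.
On [-4, 4] the curve lies below the axis; ∫[-4,4] (3*u**3 + 15*u**2 - 48*u - 240) du = -1280, giving area 1280.
Total area = 17/4 + 1280 = 5137/4.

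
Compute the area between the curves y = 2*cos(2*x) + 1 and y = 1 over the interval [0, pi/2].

2

The difference (2*cos(2*x) + 1) - (1) = 2*cos(2*x) changes sign at x = pi/4 inside [0, pi/2], so split the integral there.
∫[0,pi/4] (2*cos(2*x)) dx = 1.
∫[pi/4,pi/2] (2*cos(2*x)) dx = -1; the area of that piece is 1.
Total area = 1 + 1 = 2.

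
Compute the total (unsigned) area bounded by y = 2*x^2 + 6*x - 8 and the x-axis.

The curve meets the x-axis where 2*x^2 + 6*x - 8 = 0, i.e. 2*(x - 1)*(x + 4) = 0, at x = -4, 1.
On [-4, 1] the curve lies below the axis; ∫[-4,1] (2*x^2 + 6*x - 8) dx = -125/3, giving area 125/3.

125/3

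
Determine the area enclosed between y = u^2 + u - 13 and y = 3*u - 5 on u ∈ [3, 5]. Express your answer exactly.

6

The difference (u^2 + u - 13) - (3*u - 5) = u^2 - 2*u - 8 changes sign at u = 4 inside [3, 5], so split the integral there.
∫[3,4] (u^2 - 2*u - 8) du = -8/3; the area of that piece is 8/3.
∫[4,5] (u^2 - 2*u - 8) du = 10/3.
Total area = 8/3 + 10/3 = 6.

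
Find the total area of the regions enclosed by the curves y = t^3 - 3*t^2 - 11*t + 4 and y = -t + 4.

Set the curves equal: t^3 - 3*t^2 - 11*t + 4 = -t + 4, so t^3 - 3*t^2 - 10*t = 0, which factors as t*(t - 5)*(t + 2) = 0. The curves meet at t = -2, 0, 5.
On [-2, 0], y = t^3 - 3*t^2 - 11*t + 4 is on top; that piece has area ∫[-2,0] (t^3 - 3*t^2 - 10*t) dt = 8.
On [0, 5], y = -t + 4 is on top; that piece has area ∫[0,5] (-(t^3 - 3*t^2 - 10*t)) dt = 375/4.
Total enclosed area = 8 + 375/4 = 407/4.

407/4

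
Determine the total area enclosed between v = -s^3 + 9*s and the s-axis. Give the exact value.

81/2

The curve meets the s-axis where -s^3 + 9*s = 0, i.e. -s*(s - 3)*(s + 3) = 0, at s = -3, 0, 3.
On [-3, 0] the curve lies below the axis; ∫[-3,0] (-s^3 + 9*s) ds = -81/4, giving area 81/4.
On [0, 3] the curve lies above the axis; ∫[0,3] (-s^3 + 9*s) ds = 81/4, giving area 81/4.
Total area = 81/4 + 81/4 = 81/2.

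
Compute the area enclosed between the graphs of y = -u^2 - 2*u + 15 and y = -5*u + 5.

Set the curves equal: -u^2 - 2*u + 15 = -5*u + 5, so -u^2 + 3*u + 10 = 0, which factors as -(u - 5)*(u + 2) = 0. The curves meet at u = -2, 5.
On [-2, 5], y = -u^2 - 2*u + 15 is on top; that piece has area ∫[-2,5] (-u^2 + 3*u + 10) du = 343/6.

343/6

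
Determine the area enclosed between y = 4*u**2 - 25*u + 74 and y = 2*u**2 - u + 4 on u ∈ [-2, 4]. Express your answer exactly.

324

On [-2, 4], (4*u**2 - 25*u + 74) - (2*u**2 - u + 4) = 2*u**2 - 24*u + 70 is ≥ 0 throughout, so the area is a single integral of |2*u**2 - 24*u + 70|.
∫[-2,4] (2*u**2 - 24*u + 70) du = 324.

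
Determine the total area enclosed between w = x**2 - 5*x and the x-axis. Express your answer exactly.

The curve meets the x-axis where x**2 - 5*x = 0, i.e. x*(x - 5) = 0, at x = 0, 5.
On [0, 5] the curve lies below the axis; ∫[0,5] (x**2 - 5*x) dx = -125/6, giving area 125/6.

125/6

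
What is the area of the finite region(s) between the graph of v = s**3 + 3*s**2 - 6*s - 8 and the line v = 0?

81/2

The curve meets the s-axis where s**3 + 3*s**2 - 6*s - 8 = 0, i.e. (s - 2)*(s + 1)*(s + 4) = 0, at s = -4, -1, 2.
On [-4, -1] the curve lies above the axis; ∫[-4,-1] (s**3 + 3*s**2 - 6*s - 8) ds = 81/4, giving area 81/4.
On [-1, 2] the curve lies below the axis; ∫[-1,2] (s**3 + 3*s**2 - 6*s - 8) ds = -81/4, giving area 81/4.
Total area = 81/4 + 81/4 = 81/2.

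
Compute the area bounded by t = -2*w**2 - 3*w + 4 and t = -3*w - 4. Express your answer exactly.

64/3

Both boundary curves give t as a function of w, so integrate with respect to w. Setting them equal: -2*w**2 + 8 = 0, i.e. -2*(w - 2)*(w + 2) = 0, so they meet at w = -2, 2.
For w in [-2, 2], t = -2*w**2 - 3*w + 4 is on the right; area = ∫[-2,2] (-2*w**2 + 8) dw = 64/3.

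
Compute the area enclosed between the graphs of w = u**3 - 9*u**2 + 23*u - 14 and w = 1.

8

Set the curves equal: u**3 - 9*u**2 + 23*u - 14 = 1, so u**3 - 9*u**2 + 23*u - 15 = 0, which factors as (u - 5)*(u - 3)*(u - 1) = 0. The curves meet at u = 1, 3, 5.
On [1, 3], w = u**3 - 9*u**2 + 23*u - 14 is on top; that piece has area ∫[1,3] (u**3 - 9*u**2 + 23*u - 15) du = 4.
On [3, 5], w = 1 is on top; that piece has area ∫[3,5] (-(u**3 - 9*u**2 + 23*u - 15)) du = 4.
Total enclosed area = 4 + 4 = 8.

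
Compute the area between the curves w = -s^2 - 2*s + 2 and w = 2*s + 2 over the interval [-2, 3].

The difference (-s^2 - 2*s + 2) - (2*s + 2) = -s^2 - 4*s changes sign at s = 0 inside [-2, 3], so split the integral there.
∫[-2,0] (-s^2 - 4*s) ds = 16/3.
∫[0,3] (-s^2 - 4*s) ds = -27; the area of that piece is 27.
Total area = 16/3 + 27 = 97/3.

97/3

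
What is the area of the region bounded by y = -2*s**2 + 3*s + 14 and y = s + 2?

125/3

Set the curves equal: -2*s**2 + 3*s + 14 = s + 2, so -2*s**2 + 2*s + 12 = 0, which factors as -2*(s - 3)*(s + 2) = 0. The curves meet at s = -2, 3.
On [-2, 3], y = -2*s**2 + 3*s + 14 is on top; that piece has area ∫[-2,3] (-2*s**2 + 2*s + 12) ds = 125/3.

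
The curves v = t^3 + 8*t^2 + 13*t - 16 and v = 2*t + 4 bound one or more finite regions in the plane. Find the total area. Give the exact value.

443/6

Set the curves equal: t^3 + 8*t^2 + 13*t - 16 = 2*t + 4, so t^3 + 8*t^2 + 11*t - 20 = 0, which factors as (t - 1)*(t + 4)*(t + 5) = 0. The curves meet at t = -5, -4, 1.
On [-5, -4], v = t^3 + 8*t^2 + 13*t - 16 is on top; that piece has area ∫[-5,-4] (t^3 + 8*t^2 + 11*t - 20) dt = 11/12.
On [-4, 1], v = 2*t + 4 is on top; that piece has area ∫[-4,1] (-(t^3 + 8*t^2 + 11*t - 20)) dt = 875/12.
Total enclosed area = 11/12 + 875/12 = 443/6.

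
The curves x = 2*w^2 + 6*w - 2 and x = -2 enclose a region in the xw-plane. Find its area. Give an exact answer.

Both boundary curves give x as a function of w, so integrate with respect to w. Setting them equal: 2*w^2 + 6*w = 0, i.e. 2*w*(w + 3) = 0, so they meet at w = -3, 0.
For w in [-3, 0], x = 2*w^2 + 6*w - 2 is on the left; area = ∫[-3,0] (-(2*w^2 + 6*w)) dw = 9.

9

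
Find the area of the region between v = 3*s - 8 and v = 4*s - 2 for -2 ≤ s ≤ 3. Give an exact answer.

65/2

On [-2, 3], (3*s - 8) - (4*s - 2) = -s - 6 is ≤ 0 throughout, so the area is a single integral of |-s - 6|.
∫[-2,3] (-s - 6) ds = -65/2; the area of that piece is 65/2.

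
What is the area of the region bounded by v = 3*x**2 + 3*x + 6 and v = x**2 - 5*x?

Set the curves equal: 3*x**2 + 3*x + 6 = x**2 - 5*x, so 2*x**2 + 8*x + 6 = 0, which factors as 2*(x + 1)*(x + 3) = 0. The curves meet at x = -3, -1.
On [-3, -1], v = x**2 - 5*x is on top; that piece has area ∫[-3,-1] (-(2*x**2 + 8*x + 6)) dx = 8/3.

8/3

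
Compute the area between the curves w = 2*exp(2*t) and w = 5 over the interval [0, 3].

-19 - 11*log(2)/2 + log(10)/2 + 9*log(5)/2 + exp(6)

The difference (2*exp(2*t)) - (5) = 2*exp(2*t) - 5 changes sign at t = -log(2)/2 + log(5)/2 inside [0, 3], so split the integral there.
∫[0,-log(2)/2 + log(5)/2] (2*exp(2*t) - 5) dt = log(4*sqrt(10)/125) + 3/2; the area of that piece is -3/2 + log(25*sqrt(10)/8).
∫[-log(2)/2 + log(5)/2,3] (2*exp(2*t) - 5) dt = -35/2 - 5*log(2)/2 + 5*log(5)/2 + exp(6).
Total area = (-3/2 + log(25*sqrt(10)/8)) + (-35/2 - 5*log(2)/2 + 5*log(5)/2 + exp(6)) = -19 - 11*log(2)/2 + log(10)/2 + 9*log(5)/2 + exp(6).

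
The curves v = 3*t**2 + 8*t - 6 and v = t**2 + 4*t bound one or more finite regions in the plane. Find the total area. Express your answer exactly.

Set the curves equal: 3*t**2 + 8*t - 6 = t**2 + 4*t, so 2*t**2 + 4*t - 6 = 0, which factors as 2*(t - 1)*(t + 3) = 0. The curves meet at t = -3, 1.
On [-3, 1], v = t**2 + 4*t is on top; that piece has area ∫[-3,1] (-(2*t**2 + 4*t - 6)) dt = 64/3.

64/3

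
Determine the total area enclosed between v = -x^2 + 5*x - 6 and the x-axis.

1/6

The curve meets the x-axis where -x^2 + 5*x - 6 = 0, i.e. -(x - 3)*(x - 2) = 0, at x = 2, 3.
On [2, 3] the curve lies above the axis; ∫[2,3] (-x^2 + 5*x - 6) dx = 1/6, giving area 1/6.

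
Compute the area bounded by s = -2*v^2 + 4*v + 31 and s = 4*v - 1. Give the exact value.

512/3

Both boundary curves give s as a function of v, so integrate with respect to v. Setting them equal: -2*v^2 + 32 = 0, i.e. -2*(v - 4)*(v + 4) = 0, so they meet at v = -4, 4.
For v in [-4, 4], s = -2*v^2 + 4*v + 31 is on the right; area = ∫[-4,4] (-2*v^2 + 32) dv = 512/3.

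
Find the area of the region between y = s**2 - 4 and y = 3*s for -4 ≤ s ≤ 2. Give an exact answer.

The difference (s**2 - 4) - (3*s) = s**2 - 3*s - 4 changes sign at s = -1 inside [-4, 2], so split the integral there.
∫[-4,-1] (s**2 - 3*s - 4) ds = 63/2.
∫[-1,2] (s**2 - 3*s - 4) ds = -27/2; the area of that piece is 27/2.
Total area = 63/2 + 27/2 = 45.

45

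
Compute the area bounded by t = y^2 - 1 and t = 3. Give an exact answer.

32/3

Both boundary curves give t as a function of y, so integrate with respect to y. Setting them equal: y^2 - 4 = 0, i.e. (y - 2)*(y + 2) = 0, so they meet at y = -2, 2.
For y in [-2, 2], t = y^2 - 1 is on the left; area = ∫[-2,2] (-(y^2 - 4)) dy = 32/3.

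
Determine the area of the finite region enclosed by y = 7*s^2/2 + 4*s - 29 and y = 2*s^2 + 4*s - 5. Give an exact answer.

128

Set the curves equal: 7*s^2/2 + 4*s - 29 = 2*s^2 + 4*s - 5, so 3*s^2/2 - 24 = 0, which factors as 3*(s - 4)*(s + 4)/2 = 0. The curves meet at s = -4, 4.
On [-4, 4], y = 2*s^2 + 4*s - 5 is on top; that piece has area ∫[-4,4] (-(3*s^2/2 - 24)) ds = 128.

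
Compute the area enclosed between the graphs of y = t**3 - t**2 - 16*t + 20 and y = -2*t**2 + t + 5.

568/3

Set the curves equal: t**3 - t**2 - 16*t + 20 = -2*t**2 + t + 5, so t**3 + t**2 - 17*t + 15 = 0, which factors as (t - 3)*(t - 1)*(t + 5) = 0. The curves meet at t = -5, 1, 3.
On [-5, 1], y = t**3 - t**2 - 16*t + 20 is on top; that piece has area ∫[-5,1] (t**3 + t**2 - 17*t + 15) dt = 180.
On [1, 3], y = -2*t**2 + t + 5 is on top; that piece has area ∫[1,3] (-(t**3 + t**2 - 17*t + 15)) dt = 28/3.
Total enclosed area = 180 + 28/3 = 568/3.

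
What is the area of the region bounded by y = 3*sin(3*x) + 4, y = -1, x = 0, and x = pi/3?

2 + 5*pi/3

On [0, pi/3], (3*sin(3*x) + 4) - (-1) = 3*sin(3*x) + 5 is ≥ 0 throughout, so the area is a single integral of |3*sin(3*x) + 5|.
∫[0,pi/3] (3*sin(3*x) + 5) dx = 2 + 5*pi/3.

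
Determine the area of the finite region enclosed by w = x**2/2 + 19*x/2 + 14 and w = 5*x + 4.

1/12

Set the curves equal: x**2/2 + 19*x/2 + 14 = 5*x + 4, so x**2/2 + 9*x/2 + 10 = 0, which factors as (x + 4)*(x + 5)/2 = 0. The curves meet at x = -5, -4.
On [-5, -4], w = 5*x + 4 is on top; that piece has area ∫[-5,-4] (-(x**2/2 + 9*x/2 + 10)) dx = 1/12.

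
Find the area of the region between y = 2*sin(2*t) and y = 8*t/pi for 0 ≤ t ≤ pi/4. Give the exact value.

On [0, pi/4], (2*sin(2*t)) - (8*t/pi) = -8*t/pi + 2*sin(2*t) is ≥ 0 throughout, so the area is a single integral of |-8*t/pi + 2*sin(2*t)|.
∫[0,pi/4] (-8*t/pi + 2*sin(2*t)) dt = 1 - pi/4.

1 - pi/4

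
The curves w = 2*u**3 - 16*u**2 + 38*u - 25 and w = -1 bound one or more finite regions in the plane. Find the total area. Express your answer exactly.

37/6

Set the curves equal: 2*u**3 - 16*u**2 + 38*u - 25 = -1, so 2*u**3 - 16*u**2 + 38*u - 24 = 0, which factors as 2*(u - 4)*(u - 3)*(u - 1) = 0. The curves meet at u = 1, 3, 4.
On [1, 3], w = 2*u**3 - 16*u**2 + 38*u - 25 is on top; that piece has area ∫[1,3] (2*u**3 - 16*u**2 + 38*u - 24) du = 16/3.
On [3, 4], w = -1 is on top; that piece has area ∫[3,4] (-(2*u**3 - 16*u**2 + 38*u - 24)) du = 5/6.
Total enclosed area = 16/3 + 5/6 = 37/6.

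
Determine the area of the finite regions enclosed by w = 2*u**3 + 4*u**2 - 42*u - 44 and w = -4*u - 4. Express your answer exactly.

2521/6

Set the curves equal: 2*u**3 + 4*u**2 - 42*u - 44 = -4*u - 4, so 2*u**3 + 4*u**2 - 38*u - 40 = 0, which factors as 2*(u - 4)*(u + 1)*(u + 5) = 0. The curves meet at u = -5, -1, 4.
On [-5, -1], w = 2*u**3 + 4*u**2 - 42*u - 44 is on top; that piece has area ∫[-5,-1] (2*u**3 + 4*u**2 - 38*u - 40) du = 448/3.
On [-1, 4], w = -4*u - 4 is on top; that piece has area ∫[-1,4] (-(2*u**3 + 4*u**2 - 38*u - 40)) du = 1625/6.
Total enclosed area = 448/3 + 1625/6 = 2521/6.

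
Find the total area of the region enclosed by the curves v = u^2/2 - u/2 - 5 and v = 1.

Set the curves equal: u^2/2 - u/2 - 5 = 1, so u^2/2 - u/2 - 6 = 0, which factors as (u - 4)*(u + 3)/2 = 0. The curves meet at u = -3, 4.
On [-3, 4], v = 1 is on top; that piece has area ∫[-3,4] (-(u^2/2 - u/2 - 6)) du = 343/12.

343/12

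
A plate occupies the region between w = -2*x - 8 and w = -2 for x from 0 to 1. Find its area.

On [0, 1], (-2*x - 8) - (-2) = -2*x - 6 is ≤ 0 throughout, so the area is a single integral of |-2*x - 6|.
∫[0,1] (-2*x - 6) dx = -7; the area of that piece is 7.

7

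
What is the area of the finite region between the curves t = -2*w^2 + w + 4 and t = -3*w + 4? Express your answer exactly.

Both boundary curves give t as a function of w, so integrate with respect to w. Setting them equal: -2*w^2 + 4*w = 0, i.e. -2*w*(w - 2) = 0, so they meet at w = 0, 2.
For w in [0, 2], t = -2*w^2 + w + 4 is on the right; area = ∫[0,2] (-2*w^2 + 4*w) dw = 8/3.

8/3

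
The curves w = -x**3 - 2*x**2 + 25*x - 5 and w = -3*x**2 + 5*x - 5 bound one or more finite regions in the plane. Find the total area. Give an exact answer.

2521/12

Set the curves equal: -x**3 - 2*x**2 + 25*x - 5 = -3*x**2 + 5*x - 5, so -x**3 + x**2 + 20*x = 0, which factors as -x*(x - 5)*(x + 4) = 0. The curves meet at x = -4, 0, 5.
On [-4, 0], w = -3*x**2 + 5*x - 5 is on top; that piece has area ∫[-4,0] (-(-x**3 + x**2 + 20*x)) dx = 224/3.
On [0, 5], w = -x**3 - 2*x**2 + 25*x - 5 is on top; that piece has area ∫[0,5] (-x**3 + x**2 + 20*x) dx = 1625/12.
Total enclosed area = 224/3 + 1625/12 = 2521/12.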